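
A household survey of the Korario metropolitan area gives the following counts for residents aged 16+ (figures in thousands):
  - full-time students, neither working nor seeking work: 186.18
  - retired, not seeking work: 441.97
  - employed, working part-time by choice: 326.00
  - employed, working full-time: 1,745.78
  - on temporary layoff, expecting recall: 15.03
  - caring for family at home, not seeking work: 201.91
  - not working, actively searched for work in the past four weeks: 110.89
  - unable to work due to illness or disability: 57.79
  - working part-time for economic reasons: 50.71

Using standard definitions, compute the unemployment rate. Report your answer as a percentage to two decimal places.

Unemployment rate ≈ 5.60%.

Employed = 326.00 + 1,745.78 + 50.71 = 2,122.49 thousand (anyone who worked, including part-time for economic reasons, counts as employed).
Unemployed = 15.03 + 110.89 = 125.92 thousand (jobless and actively searching, or on temporary layoff).
Labor force = 2,122.49 + 125.92 = 2,248.41 thousand.
Unemployment rate = 125.92 / 2,248.41 = 5.60%.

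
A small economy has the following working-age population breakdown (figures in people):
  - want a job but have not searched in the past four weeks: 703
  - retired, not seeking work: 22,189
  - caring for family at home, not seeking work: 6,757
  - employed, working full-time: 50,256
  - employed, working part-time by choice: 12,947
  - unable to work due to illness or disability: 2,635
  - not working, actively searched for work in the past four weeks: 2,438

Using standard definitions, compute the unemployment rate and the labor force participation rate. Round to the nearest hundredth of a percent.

Employed = 50,256 + 12,947 = 63,203.
Unemployed = 2,438.
Labor force = 63,203 + 2,438 = 65,641.
Not in labor force = 703 + 22,189 + 6,757 + 2,635 = 32,284 (those not working and not actively searching are outside the labor force — including those who want a job but have given up searching).
Civilian working-age population = 65,641 + 32,284 = 97,925.
Unemployment rate = 2,438 / 65,641 = 3.71%.
Labor force participation rate = 65,641 / 97,925 = 67.03%.

Unemployment rate ≈ 3.71%; labor force participation rate ≈ 67.03%.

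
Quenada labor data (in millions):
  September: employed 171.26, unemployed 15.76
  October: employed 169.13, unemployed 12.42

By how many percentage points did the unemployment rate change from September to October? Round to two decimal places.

The unemployment rate changed by −1.59 percentage points.

September: labor force = 171.26 + 15.76 = 187.02; u = 15.76/187.02 = 8.43%.
October: labor force = 169.13 + 12.42 = 181.55; u = 12.42/181.55 = 6.84%.
Change = 6.84% − 8.43% = −1.59 pp.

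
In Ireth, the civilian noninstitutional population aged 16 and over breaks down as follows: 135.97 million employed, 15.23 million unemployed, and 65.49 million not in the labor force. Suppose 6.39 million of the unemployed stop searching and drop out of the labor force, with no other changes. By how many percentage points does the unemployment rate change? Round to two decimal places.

Initially, labor force = 135.97 + 15.23 = 151.20 million, so u = 15.23/151.20 = 10.07%.
After the change, unemployed and labor force both fall by 6.39 → E = 135.97, U = 8.84, labor force = 144.81 million.
New unemployment rate = 8.84 / 144.81 = 6.10%.
Change = 6.10% − 10.07% = −3.97 percentage points.

The unemployment rate changes by −3.97 percentage points.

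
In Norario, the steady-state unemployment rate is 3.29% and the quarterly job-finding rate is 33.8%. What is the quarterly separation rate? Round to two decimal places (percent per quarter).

From u* = s/(s+f): s = u·f/(1−u).
s = 0.0329 × 33.8 / (1 − 0.0329) = 1.1120 / 0.9671 ≈ 1.15% per quarter.

Separation rate ≈ 1.15% per quarter.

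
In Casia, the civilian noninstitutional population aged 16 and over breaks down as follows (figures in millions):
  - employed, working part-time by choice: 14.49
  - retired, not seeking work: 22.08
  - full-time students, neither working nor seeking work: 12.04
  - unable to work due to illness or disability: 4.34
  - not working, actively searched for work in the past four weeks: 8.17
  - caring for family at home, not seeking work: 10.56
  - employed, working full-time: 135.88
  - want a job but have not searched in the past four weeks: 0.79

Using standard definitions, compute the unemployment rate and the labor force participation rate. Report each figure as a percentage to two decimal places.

Employed = 14.49 + 135.88 = 150.37 million.
Unemployed = 8.17 million.
Labor force = 150.37 + 8.17 = 158.54 million.
Not in labor force = 22.08 + 12.04 + 4.34 + 10.56 + 0.79 = 49.81 million (those not working and not actively searching are outside the labor force — including those who want a job but have given up searching).
Civilian working-age population = 158.54 + 49.81 = 208.35 million.
Unemployment rate = 8.17 / 158.54 = 5.15%.
Labor force participation rate = 158.54 / 208.35 = 76.09%.

Unemployment rate ≈ 5.15%; labor force participation rate ≈ 76.09%.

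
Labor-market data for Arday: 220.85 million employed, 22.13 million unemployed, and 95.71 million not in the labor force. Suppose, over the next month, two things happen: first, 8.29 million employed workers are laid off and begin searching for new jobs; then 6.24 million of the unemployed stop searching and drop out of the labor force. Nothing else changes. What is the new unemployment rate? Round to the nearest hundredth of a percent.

Initially, labor force = 220.85 + 22.13 = 242.98 million, so u = 22.13/242.98 = 9.11%.
After the first change, employed falls and unemployed rises by 8.29; labor force unchanged → E = 212.56, U = 30.42, labor force = 242.98 million.
After the second change, unemployed and labor force both fall by 6.24 → E = 212.56, U = 24.18, labor force = 236.74 million.
New unemployment rate = 24.18 / 236.74 = 10.21%.

New unemployment rate ≈ 10.21%.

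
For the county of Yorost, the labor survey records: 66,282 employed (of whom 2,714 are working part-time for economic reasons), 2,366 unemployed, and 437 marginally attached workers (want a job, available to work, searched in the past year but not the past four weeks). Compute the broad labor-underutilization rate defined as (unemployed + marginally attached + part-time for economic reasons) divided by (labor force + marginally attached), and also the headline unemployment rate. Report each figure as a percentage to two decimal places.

Labor force = 66,282 + 2,366 = 68,648.
Numerator = 2,366 + 437 + 2,714 = 5,517.
Denominator = 68,648 + 437 = 69,085.
Broad rate = 5,517 / 69,085 = 7.99%.
Headline unemployment rate = 2,366 / 68,648 = 3.45%.

Broad underutilization rate ≈ 7.99%; headline unemployment rate ≈ 3.45%.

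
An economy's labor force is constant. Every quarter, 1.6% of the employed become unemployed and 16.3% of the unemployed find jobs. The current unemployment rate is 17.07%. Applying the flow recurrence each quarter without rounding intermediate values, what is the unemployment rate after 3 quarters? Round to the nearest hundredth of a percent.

With a fixed labor force, u_{t+1} = u_t + s·(1−u_t) − f·u_t = u_t·(1−s−f) + s.
Here 1−s−f = 0.821 and s = 0.016.
u_1 = 0.170700 × 0.821 + 0.016 = 0.156145.
u_2 = 0.156145 × 0.821 + 0.016 = 0.144195.
u_3 = 0.144195 × 0.821 + 0.016 = 0.134384.

Unemployment rate after three quarters ≈ 13.44%.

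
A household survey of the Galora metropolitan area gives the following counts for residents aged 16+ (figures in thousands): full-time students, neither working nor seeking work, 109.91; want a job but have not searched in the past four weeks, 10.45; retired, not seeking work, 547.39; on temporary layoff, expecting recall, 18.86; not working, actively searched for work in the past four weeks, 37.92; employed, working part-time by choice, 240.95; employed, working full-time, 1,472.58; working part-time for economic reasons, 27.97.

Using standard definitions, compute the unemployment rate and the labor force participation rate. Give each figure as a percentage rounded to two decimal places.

Employed = 240.95 + 1,472.58 + 27.97 = 1,741.50 thousand (anyone who worked, including part-time for economic reasons, counts as employed).
Unemployed = 18.86 + 37.92 = 56.78 thousand (jobless and actively searching, or on temporary layoff).
Labor force = 1,741.50 + 56.78 = 1,798.28 thousand.
Not in labor force = 109.91 + 10.45 + 547.39 = 667.75 thousand (those not working and not actively searching are outside the labor force — including those who want a job but have given up searching).
Civilian working-age population = 1,798.28 + 667.75 = 2,466.03 thousand.
Unemployment rate = 56.78 / 1,798.28 = 3.16%.
Labor force participation rate = 1,798.28 / 2,466.03 = 72.92%.

Unemployment rate ≈ 3.16%; labor force participation rate ≈ 72.92%.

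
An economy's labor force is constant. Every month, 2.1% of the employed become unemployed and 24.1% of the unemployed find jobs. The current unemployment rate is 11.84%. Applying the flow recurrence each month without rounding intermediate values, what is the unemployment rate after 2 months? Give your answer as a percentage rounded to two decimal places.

With a fixed labor force, u_{t+1} = u_t + s·(1−u_t) − f·u_t = u_t·(1−s−f) + s.
Here 1−s−f = 0.738 and s = 0.021.
u_1 = 0.118400 × 0.738 + 0.021 = 0.108379.
u_2 = 0.108379 × 0.738 + 0.021 = 0.100984.

Unemployment rate after two months ≈ 10.10%.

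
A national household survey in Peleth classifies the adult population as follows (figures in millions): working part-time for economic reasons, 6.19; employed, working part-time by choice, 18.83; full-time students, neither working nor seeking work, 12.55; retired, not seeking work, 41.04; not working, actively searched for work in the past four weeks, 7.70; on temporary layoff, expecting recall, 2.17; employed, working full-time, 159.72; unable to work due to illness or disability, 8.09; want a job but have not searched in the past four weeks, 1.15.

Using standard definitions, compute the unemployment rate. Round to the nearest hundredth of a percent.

Unemployment rate ≈ 5.07%.

Employed = 6.19 + 18.83 + 159.72 = 184.74 million (anyone who worked, including part-time for economic reasons, counts as employed).
Unemployed = 7.70 + 2.17 = 9.87 million (jobless and actively searching, or on temporary layoff).
Labor force = 184.74 + 9.87 = 194.61 million.
Unemployment rate = 9.87 / 194.61 = 5.07%.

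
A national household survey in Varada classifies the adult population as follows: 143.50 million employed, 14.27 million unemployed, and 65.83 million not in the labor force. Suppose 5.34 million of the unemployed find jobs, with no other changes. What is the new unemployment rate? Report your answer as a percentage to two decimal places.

New unemployment rate ≈ 5.66%.

Initially, labor force = 143.50 + 14.27 = 157.77 million, so u = 14.27/157.77 = 9.04%.
After the change, unemployed falls and employed rises by 5.34; labor force unchanged → E = 148.84, U = 8.93, labor force = 157.77 million.
New unemployment rate = 8.93 / 157.77 = 5.66%.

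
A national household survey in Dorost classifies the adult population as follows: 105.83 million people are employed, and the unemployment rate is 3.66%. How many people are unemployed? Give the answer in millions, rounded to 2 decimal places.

About 4.02 million are unemployed.

Let U be the number unemployed. The labor force is E + U, and U/(E+U) = 0.0366.
So U = 0.0366 × 105.83 / (1 − 0.0366) = 3.8734 / 0.9634 ≈ 4.02 million.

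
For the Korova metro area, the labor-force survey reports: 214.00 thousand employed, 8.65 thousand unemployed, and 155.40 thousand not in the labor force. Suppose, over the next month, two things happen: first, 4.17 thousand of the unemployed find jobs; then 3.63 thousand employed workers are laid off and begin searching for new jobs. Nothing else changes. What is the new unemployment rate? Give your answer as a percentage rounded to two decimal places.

Initially, labor force = 214.00 + 8.65 = 222.65 thousand, so u = 8.65/222.65 = 3.89%.
After the first change, unemployed falls and employed rises by 4.17; labor force unchanged → E = 218.17, U = 4.48, labor force = 222.65 thousand.
After the second change, employed falls and unemployed rises by 3.63; labor force unchanged → E = 214.54, U = 8.11, labor force = 222.65 thousand.
New unemployment rate = 8.11 / 222.65 = 3.64%.

New unemployment rate ≈ 3.64%.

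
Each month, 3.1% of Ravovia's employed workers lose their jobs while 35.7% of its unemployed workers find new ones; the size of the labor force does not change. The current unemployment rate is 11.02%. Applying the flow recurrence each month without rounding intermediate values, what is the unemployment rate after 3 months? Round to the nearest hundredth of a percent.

Unemployment rate after three months ≈ 8.68%.

With a fixed labor force, u_{t+1} = u_t + s·(1−u_t) − f·u_t = u_t·(1−s−f) + s.
Here 1−s−f = 0.612 and s = 0.031.
u_1 = 0.110200 × 0.612 + 0.031 = 0.098442.
u_2 = 0.098442 × 0.612 + 0.031 = 0.091247.
u_3 = 0.091247 × 0.612 + 0.031 = 0.086843.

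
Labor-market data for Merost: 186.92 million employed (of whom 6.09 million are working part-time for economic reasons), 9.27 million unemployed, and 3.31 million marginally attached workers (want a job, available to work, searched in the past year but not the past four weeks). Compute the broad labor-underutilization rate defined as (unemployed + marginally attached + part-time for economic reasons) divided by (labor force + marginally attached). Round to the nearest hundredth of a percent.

Labor force = 186.92 + 9.27 = 196.19 million.
Numerator = 9.27 + 3.31 + 6.09 = 18.67 million.
Denominator = 196.19 + 3.31 = 199.50 million.
Broad rate = 18.67 / 199.50 = 9.36%.

Broad underutilization rate ≈ 9.36%.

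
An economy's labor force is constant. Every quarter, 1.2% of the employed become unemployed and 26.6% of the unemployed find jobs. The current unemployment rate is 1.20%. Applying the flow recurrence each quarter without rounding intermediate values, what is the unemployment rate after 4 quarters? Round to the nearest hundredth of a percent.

Unemployment rate after four quarters ≈ 3.47%.

With a fixed labor force, u_{t+1} = u_t + s·(1−u_t) − f·u_t = u_t·(1−s−f) + s.
Here 1−s−f = 0.722 and s = 0.012.
u_1 = 0.012000 × 0.722 + 0.012 = 0.020664.
u_2 = 0.020664 × 0.722 + 0.012 = 0.026919.
u_3 = 0.026919 × 0.722 + 0.012 = 0.031436.
u_4 = 0.031436 × 0.722 + 0.012 = 0.034697.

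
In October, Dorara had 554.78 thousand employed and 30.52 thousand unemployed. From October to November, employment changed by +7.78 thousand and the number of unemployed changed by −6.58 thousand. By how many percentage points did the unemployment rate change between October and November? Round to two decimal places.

October: labor force = 554.78 + 30.52 = 585.30; u = 30.52/585.30 = 5.21%.
November: labor force = 562.56 + 23.94 = 586.50; u = 23.94/586.50 = 4.08%.
Change = 4.08% − 5.21% = −1.13 pp.

The unemployment rate changed by −1.13 percentage points.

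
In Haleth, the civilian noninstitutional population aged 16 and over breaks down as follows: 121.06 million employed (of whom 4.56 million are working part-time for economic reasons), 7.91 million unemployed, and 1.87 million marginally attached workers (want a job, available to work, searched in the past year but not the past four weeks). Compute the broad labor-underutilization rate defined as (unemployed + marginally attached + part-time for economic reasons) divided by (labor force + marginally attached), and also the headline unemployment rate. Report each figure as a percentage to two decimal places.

Labor force = 121.06 + 7.91 = 128.97 million.
Numerator = 7.91 + 1.87 + 4.56 = 14.34 million.
Denominator = 128.97 + 1.87 = 130.84 million.
Broad rate = 14.34 / 130.84 = 10.96%.
Headline unemployment rate = 7.91 / 128.97 = 6.13%.

Broad underutilization rate ≈ 10.96%; headline unemployment rate ≈ 6.13%.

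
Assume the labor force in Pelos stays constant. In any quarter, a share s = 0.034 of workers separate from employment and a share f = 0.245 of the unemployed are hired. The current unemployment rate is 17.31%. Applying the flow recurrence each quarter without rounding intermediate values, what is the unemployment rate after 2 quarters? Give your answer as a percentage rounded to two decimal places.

With a fixed labor force, u_{t+1} = u_t + s·(1−u_t) − f·u_t = u_t·(1−s−f) + s.
Here 1−s−f = 0.721 and s = 0.034.
u_1 = 0.173100 × 0.721 + 0.034 = 0.158805.
u_2 = 0.158805 × 0.721 + 0.034 = 0.148498.

Unemployment rate after two quarters ≈ 14.85%.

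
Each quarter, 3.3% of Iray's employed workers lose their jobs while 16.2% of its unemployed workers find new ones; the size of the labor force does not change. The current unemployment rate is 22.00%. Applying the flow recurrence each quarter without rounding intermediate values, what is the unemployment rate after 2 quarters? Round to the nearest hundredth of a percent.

Unemployment rate after two quarters ≈ 20.21%.

With a fixed labor force, u_{t+1} = u_t + s·(1−u_t) − f·u_t = u_t·(1−s−f) + s.
Here 1−s−f = 0.805 and s = 0.033.
u_1 = 0.220000 × 0.805 + 0.033 = 0.210100.
u_2 = 0.210100 × 0.805 + 0.033 = 0.202131.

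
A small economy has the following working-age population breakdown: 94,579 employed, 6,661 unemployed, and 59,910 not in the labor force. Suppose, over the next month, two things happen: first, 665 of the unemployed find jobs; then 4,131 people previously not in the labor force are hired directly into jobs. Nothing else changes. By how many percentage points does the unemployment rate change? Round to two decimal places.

The unemployment rate changes by −0.89 percentage points.

Initially, labor force = 94,579 + 6,661 = 101,240, so u = 6,661/101,240 = 6.58%.
After the first change, unemployed falls and employed rises by 665; labor force unchanged → E = 95,244, U = 5,996, labor force = 101,240.
After the second change, employed and labor force both rise by 4,131; unemployed unchanged → E = 99,375, U = 5,996, labor force = 105,371.
New unemployment rate = 5,996 / 105,371 = 5.69%.
Change = 5.69% − 6.58% = −0.89 percentage points.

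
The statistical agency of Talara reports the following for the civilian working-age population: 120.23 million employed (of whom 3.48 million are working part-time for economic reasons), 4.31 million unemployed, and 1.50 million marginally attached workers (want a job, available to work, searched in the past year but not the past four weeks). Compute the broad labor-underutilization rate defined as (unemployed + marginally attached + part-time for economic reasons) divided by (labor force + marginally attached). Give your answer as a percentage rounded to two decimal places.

Broad underutilization rate ≈ 7.37%.

Labor force = 120.23 + 4.31 = 124.54 million.
Numerator = 4.31 + 1.50 + 3.48 = 9.29 million.
Denominator = 124.54 + 1.50 = 126.04 million.
Broad rate = 9.29 / 126.04 = 7.37%.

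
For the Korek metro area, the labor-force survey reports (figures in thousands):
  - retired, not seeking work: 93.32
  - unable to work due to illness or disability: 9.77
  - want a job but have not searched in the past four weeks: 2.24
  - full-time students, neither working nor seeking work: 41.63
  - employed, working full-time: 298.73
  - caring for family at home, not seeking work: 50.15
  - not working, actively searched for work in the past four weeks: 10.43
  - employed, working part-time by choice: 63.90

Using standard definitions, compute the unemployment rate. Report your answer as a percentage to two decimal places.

Unemployment rate ≈ 2.80%.

Employed = 298.73 + 63.90 = 362.63 thousand.
Unemployed = 10.43 thousand.
Labor force = 362.63 + 10.43 = 373.06 thousand.
Unemployment rate = 10.43 / 373.06 = 2.80%.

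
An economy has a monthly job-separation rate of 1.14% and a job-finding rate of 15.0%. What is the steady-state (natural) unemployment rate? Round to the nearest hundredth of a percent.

Steady-state unemployment rate ≈ 7.06%.

At steady state the flows balance: s·E = f·U, so U/(E+U) = s/(s+f).
u* = 1.14 / (1.14 + 15.0) = 1.14 / 16.14 = 7.06%.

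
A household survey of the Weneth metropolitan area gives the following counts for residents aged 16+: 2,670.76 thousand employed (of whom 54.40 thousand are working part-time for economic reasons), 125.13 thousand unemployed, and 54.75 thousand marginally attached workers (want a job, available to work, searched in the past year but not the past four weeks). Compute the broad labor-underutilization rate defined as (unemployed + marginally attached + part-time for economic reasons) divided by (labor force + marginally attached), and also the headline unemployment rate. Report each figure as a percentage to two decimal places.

Labor force = 2,670.76 + 125.13 = 2,795.89 thousand.
Numerator = 125.13 + 54.75 + 54.40 = 234.28 thousand.
Denominator = 2,795.89 + 54.75 = 2,850.64 thousand.
Broad rate = 234.28 / 2,850.64 = 8.22%.
Headline unemployment rate = 125.13 / 2,795.89 = 4.48%.

Broad underutilization rate ≈ 8.22%; headline unemployment rate ≈ 4.48%.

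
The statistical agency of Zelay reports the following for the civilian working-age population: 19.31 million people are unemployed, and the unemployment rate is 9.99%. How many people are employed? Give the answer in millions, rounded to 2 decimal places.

Labor force = U / u = 19.31 / 0.0999 ≈ 193.29 million.
Employed = labor force − unemployed = 193.29 − 19.31 = 173.98 million.

About 173.98 million are employed.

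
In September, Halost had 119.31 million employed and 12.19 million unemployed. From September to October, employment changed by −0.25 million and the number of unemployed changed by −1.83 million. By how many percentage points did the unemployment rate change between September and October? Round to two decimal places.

The unemployment rate changed by −1.27 percentage points.

September: labor force = 119.31 + 12.19 = 131.50; u = 12.19/131.50 = 9.27%.
October: labor force = 119.06 + 10.36 = 129.42; u = 10.36/129.42 = 8.00%.
Change = 8.00% − 9.27% = −1.27 pp.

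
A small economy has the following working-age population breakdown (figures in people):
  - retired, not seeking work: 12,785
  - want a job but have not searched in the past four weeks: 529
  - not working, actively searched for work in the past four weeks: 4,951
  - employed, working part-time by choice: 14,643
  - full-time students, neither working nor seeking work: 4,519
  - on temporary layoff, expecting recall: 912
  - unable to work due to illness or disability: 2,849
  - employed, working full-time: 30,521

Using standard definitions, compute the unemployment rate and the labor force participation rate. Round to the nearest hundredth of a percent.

Employed = 14,643 + 30,521 = 45,164.
Unemployed = 4,951 + 912 = 5,863 (jobless and actively searching, or on temporary layoff).
Labor force = 45,164 + 5,863 = 51,027.
Not in labor force = 12,785 + 529 + 4,519 + 2,849 = 20,682 (those not working and not actively searching are outside the labor force — including those who want a job but have given up searching).
Civilian working-age population = 51,027 + 20,682 = 71,709.
Unemployment rate = 5,863 / 51,027 = 11.49%.
Labor force participation rate = 51,027 / 71,709 = 71.16%.

Unemployment rate ≈ 11.49%; labor force participation rate ≈ 71.16%.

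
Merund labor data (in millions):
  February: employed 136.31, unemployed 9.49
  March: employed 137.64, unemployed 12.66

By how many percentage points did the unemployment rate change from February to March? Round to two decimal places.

The unemployment rate changed by +1.91 percentage points.

February: labor force = 136.31 + 9.49 = 145.80; u = 9.49/145.80 = 6.51%.
March: labor force = 137.64 + 12.66 = 150.30; u = 12.66/150.30 = 8.42%.
Change = 8.42% − 6.51% = +1.91 pp.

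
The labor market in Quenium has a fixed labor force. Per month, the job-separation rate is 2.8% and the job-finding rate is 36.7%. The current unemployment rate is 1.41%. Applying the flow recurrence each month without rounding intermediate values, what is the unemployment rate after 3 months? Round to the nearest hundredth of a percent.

With a fixed labor force, u_{t+1} = u_t + s·(1−u_t) − f·u_t = u_t·(1−s−f) + s.
Here 1−s−f = 0.605 and s = 0.028.
u_1 = 0.014100 × 0.605 + 0.028 = 0.036531.
u_2 = 0.036531 × 0.605 + 0.028 = 0.050101.
u_3 = 0.050101 × 0.605 + 0.028 = 0.058311.

Unemployment rate after three months ≈ 5.83%.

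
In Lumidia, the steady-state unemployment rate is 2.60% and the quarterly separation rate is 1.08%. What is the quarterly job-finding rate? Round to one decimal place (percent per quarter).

Job-finding rate ≈ 40.5% per quarter.

From u* = s/(s+f): f = s·(1−u)/u.
f = 1.08 × (1 − 0.0260) / 0.0260 = 1.0519 / 0.0260 ≈ 40.5% per quarter.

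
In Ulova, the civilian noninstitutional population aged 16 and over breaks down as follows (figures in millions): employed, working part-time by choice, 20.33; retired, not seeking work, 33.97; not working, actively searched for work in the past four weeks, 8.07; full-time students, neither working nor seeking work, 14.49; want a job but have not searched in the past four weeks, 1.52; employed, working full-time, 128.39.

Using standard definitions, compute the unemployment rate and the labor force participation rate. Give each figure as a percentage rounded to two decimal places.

Employed = 20.33 + 128.39 = 148.72 million.
Unemployed = 8.07 million.
Labor force = 148.72 + 8.07 = 156.79 million.
Not in labor force = 33.97 + 14.49 + 1.52 = 49.98 million (those not working and not actively searching are outside the labor force — including those who want a job but have given up searching).
Civilian working-age population = 156.79 + 49.98 = 206.77 million.
Unemployment rate = 8.07 / 156.79 = 5.15%.
Labor force participation rate = 156.79 / 206.77 = 75.83%.

Unemployment rate ≈ 5.15%; labor force participation rate ≈ 75.83%.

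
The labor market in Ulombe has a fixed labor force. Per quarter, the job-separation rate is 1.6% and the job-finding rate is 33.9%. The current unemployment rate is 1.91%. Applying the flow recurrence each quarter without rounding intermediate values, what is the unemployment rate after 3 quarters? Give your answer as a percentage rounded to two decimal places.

With a fixed labor force, u_{t+1} = u_t + s·(1−u_t) − f·u_t = u_t·(1−s−f) + s.
Here 1−s−f = 0.645 and s = 0.016.
u_1 = 0.019100 × 0.645 + 0.016 = 0.028319.
u_2 = 0.028319 × 0.645 + 0.016 = 0.034266.
u_3 = 0.034266 × 0.645 + 0.016 = 0.038102.

Unemployment rate after three quarters ≈ 3.81%.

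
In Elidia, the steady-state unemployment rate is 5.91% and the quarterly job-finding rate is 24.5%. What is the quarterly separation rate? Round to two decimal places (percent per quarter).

From u* = s/(s+f): s = u·f/(1−u).
s = 0.0591 × 24.5 / (1 − 0.0591) = 1.4480 / 0.9409 ≈ 1.54% per quarter.

Separation rate ≈ 1.54% per quarter.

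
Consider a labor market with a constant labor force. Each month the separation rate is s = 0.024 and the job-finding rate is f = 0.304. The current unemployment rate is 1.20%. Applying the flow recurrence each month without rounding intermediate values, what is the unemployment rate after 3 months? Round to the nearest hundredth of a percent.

Unemployment rate after three months ≈ 5.46%.

With a fixed labor force, u_{t+1} = u_t + s·(1−u_t) − f·u_t = u_t·(1−s−f) + s.
Here 1−s−f = 0.672 and s = 0.024.
u_1 = 0.012000 × 0.672 + 0.024 = 0.032064.
u_2 = 0.032064 × 0.672 + 0.024 = 0.045547.
u_3 = 0.045547 × 0.672 + 0.024 = 0.054608.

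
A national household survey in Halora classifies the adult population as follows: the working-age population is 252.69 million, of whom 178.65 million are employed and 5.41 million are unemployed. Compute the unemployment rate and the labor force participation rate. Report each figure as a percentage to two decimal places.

Unemployment rate ≈ 2.94%; labor force participation rate ≈ 72.84%.

Labor force = employed + unemployed = 178.65 + 5.41 = 184.06 million.
Unemployment rate = 5.41 / 184.06 = 2.94%.
Labor force participation rate = 184.06 / 252.69 = 72.84%.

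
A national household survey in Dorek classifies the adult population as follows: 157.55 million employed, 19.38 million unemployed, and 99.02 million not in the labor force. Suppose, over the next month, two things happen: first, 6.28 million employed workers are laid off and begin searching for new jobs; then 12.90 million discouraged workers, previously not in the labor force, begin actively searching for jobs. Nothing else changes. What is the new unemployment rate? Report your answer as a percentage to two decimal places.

Initially, labor force = 157.55 + 19.38 = 176.93 million, so u = 19.38/176.93 = 10.95%.
After the first change, employed falls and unemployed rises by 6.28; labor force unchanged → E = 151.27, U = 25.66, labor force = 176.93 million.
After the second change, unemployed and labor force both rise by 12.90 → E = 151.27, U = 38.56, labor force = 189.83 million.
New unemployment rate = 38.56 / 189.83 = 20.31%.

New unemployment rate ≈ 20.31%.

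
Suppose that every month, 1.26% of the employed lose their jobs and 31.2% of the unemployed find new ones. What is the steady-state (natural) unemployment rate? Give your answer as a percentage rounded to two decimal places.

At steady state the flows balance: s·E = f·U, so U/(E+U) = s/(s+f).
u* = 1.26 / (1.26 + 31.2) = 1.26 / 32.46 = 3.88%.

Steady-state unemployment rate ≈ 3.88%.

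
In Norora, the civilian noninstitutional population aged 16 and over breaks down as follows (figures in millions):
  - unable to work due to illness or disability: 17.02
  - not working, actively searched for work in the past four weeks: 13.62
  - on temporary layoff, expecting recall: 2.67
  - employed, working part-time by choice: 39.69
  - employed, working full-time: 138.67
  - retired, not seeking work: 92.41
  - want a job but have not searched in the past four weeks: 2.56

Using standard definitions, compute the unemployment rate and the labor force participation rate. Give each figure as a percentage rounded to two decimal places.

Employed = 39.69 + 138.67 = 178.36 million.
Unemployed = 13.62 + 2.67 = 16.29 million (jobless and actively searching, or on temporary layoff).
Labor force = 178.36 + 16.29 = 194.65 million.
Not in labor force = 17.02 + 92.41 + 2.56 = 111.99 million (those not working and not actively searching are outside the labor force — including those who want a job but have given up searching).
Civilian working-age population = 194.65 + 111.99 = 306.64 million.
Unemployment rate = 16.29 / 194.65 = 8.37%.
Labor force participation rate = 194.65 / 306.64 = 63.48%.

Unemployment rate ≈ 8.37%; labor force participation rate ≈ 63.48%.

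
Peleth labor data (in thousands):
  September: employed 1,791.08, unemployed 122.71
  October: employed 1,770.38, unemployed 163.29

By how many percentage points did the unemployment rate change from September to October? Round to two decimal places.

September: labor force = 1,791.08 + 122.71 = 1,913.79; u = 122.71/1,913.79 = 6.41%.
October: labor force = 1,770.38 + 163.29 = 1,933.67; u = 163.29/1,933.67 = 8.44%.
Change = 8.44% − 6.41% = +2.03 pp.

The unemployment rate changed by +2.03 percentage points.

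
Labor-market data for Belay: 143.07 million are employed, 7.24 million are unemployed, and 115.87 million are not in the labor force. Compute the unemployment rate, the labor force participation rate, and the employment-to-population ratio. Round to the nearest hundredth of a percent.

Unemployment rate ≈ 4.82%; labor force participation rate ≈ 56.47%; employment-population ratio ≈ 53.75%.

Labor force = employed + unemployed = 143.07 + 7.24 = 150.31 million.
Working-age population = 150.31 + 115.87 = 266.18 million.
Unemployment rate = 7.24 / 150.31 = 4.82%.
Labor force participation rate = 150.31 / 266.18 = 56.47%.
Employment-population ratio = 143.07 / 266.18 = 53.75%.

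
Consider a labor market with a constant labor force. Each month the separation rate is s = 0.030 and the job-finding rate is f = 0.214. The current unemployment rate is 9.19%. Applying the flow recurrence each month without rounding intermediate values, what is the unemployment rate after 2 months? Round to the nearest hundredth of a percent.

With a fixed labor force, u_{t+1} = u_t + s·(1−u_t) − f·u_t = u_t·(1−s−f) + s.
Here 1−s−f = 0.756 and s = 0.030.
u_1 = 0.091900 × 0.756 + 0.030 = 0.099476.
u_2 = 0.099476 × 0.756 + 0.030 = 0.105204.

Unemployment rate after two months ≈ 10.52%.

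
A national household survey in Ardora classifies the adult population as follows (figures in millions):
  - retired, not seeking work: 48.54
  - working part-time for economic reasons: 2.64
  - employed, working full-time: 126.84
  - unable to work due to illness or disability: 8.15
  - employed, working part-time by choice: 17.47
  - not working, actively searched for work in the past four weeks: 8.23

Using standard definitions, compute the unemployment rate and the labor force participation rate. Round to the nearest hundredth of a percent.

Unemployment rate ≈ 5.30%; labor force participation rate ≈ 73.24%.

Employed = 2.64 + 126.84 + 17.47 = 146.95 million (anyone who worked, including part-time for economic reasons, counts as employed).
Unemployed = 8.23 million.
Labor force = 146.95 + 8.23 = 155.18 million.
Not in labor force = 48.54 + 8.15 = 56.69 million (those not working and not actively searching are outside the labor force).
Civilian working-age population = 155.18 + 56.69 = 211.87 million.
Unemployment rate = 8.23 / 155.18 = 5.30%.
Labor force participation rate = 155.18 / 211.87 = 73.24%.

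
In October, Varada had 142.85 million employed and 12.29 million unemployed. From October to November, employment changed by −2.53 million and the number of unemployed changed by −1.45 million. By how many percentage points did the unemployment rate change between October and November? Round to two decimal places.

October: labor force = 142.85 + 12.29 = 155.14; u = 12.29/155.14 = 7.92%.
November: labor force = 140.32 + 10.84 = 151.16; u = 10.84/151.16 = 7.17%.
Change = 7.17% − 7.92% = −0.75 pp.

The unemployment rate changed by −0.75 percentage points.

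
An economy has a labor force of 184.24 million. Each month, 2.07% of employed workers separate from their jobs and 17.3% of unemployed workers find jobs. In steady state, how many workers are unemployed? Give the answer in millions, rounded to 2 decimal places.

Steady-state unemployment rate u* = s/(s+f) = 2.07/(2.07+17.3) = 0.106866.
Unemployed = u* × labor force = 0.106866 × 184.24 ≈ 19.69 million.

About 19.69 million are unemployed in steady state.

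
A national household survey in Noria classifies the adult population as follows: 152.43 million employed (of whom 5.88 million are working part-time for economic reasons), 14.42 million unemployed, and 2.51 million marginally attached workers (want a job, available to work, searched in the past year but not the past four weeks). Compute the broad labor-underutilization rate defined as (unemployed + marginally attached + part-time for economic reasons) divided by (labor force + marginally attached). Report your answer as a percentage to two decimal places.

Broad underutilization rate ≈ 13.47%.

Labor force = 152.43 + 14.42 = 166.85 million.
Numerator = 14.42 + 2.51 + 5.88 = 22.81 million.
Denominator = 166.85 + 2.51 = 169.36 million.
Broad rate = 22.81 / 169.36 = 13.47%.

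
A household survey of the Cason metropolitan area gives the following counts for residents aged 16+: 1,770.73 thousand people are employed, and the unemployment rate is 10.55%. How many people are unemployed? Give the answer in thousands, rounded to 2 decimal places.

Let U be the number unemployed. The labor force is E + U, and U/(E+U) = 0.1055.
So U = 0.1055 × 1,770.73 / (1 − 0.1055) = 186.8120 / 0.8945 ≈ 208.85 thousand.

About 208.85 thousand are unemployed.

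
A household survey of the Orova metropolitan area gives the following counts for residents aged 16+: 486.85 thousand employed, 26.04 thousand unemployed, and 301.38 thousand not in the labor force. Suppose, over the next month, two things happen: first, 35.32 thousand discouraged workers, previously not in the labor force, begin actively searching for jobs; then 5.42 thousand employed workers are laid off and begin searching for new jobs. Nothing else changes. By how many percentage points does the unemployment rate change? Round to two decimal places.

Initially, labor force = 486.85 + 26.04 = 512.89 thousand, so u = 26.04/512.89 = 5.08%.
After the first change, unemployed and labor force both rise by 35.32 → E = 486.85, U = 61.36, labor force = 548.21 thousand.
After the second change, employed falls and unemployed rises by 5.42; labor force unchanged → E = 481.43, U = 66.78, labor force = 548.21 thousand.
New unemployment rate = 66.78 / 548.21 = 12.18%.
Change = 12.18% − 5.08% = +7.10 percentage points.

The unemployment rate changes by +7.10 percentage points.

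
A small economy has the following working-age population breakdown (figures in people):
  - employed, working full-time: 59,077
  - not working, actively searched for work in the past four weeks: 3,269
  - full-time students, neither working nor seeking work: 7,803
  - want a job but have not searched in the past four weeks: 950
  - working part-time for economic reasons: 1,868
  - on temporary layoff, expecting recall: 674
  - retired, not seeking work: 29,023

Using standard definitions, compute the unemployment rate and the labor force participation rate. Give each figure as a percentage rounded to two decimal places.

Employed = 59,077 + 1,868 = 60,945 (anyone who worked, including part-time for economic reasons, counts as employed).
Unemployed = 3,269 + 674 = 3,943 (jobless and actively searching, or on temporary layoff).
Labor force = 60,945 + 3,943 = 64,888.
Not in labor force = 7,803 + 950 + 29,023 = 37,776 (those not working and not actively searching are outside the labor force — including those who want a job but have given up searching).
Civilian working-age population = 64,888 + 37,776 = 102,664.
Unemployment rate = 3,943 / 64,888 = 6.08%.
Labor force participation rate = 64,888 / 102,664 = 63.20%.

Unemployment rate ≈ 6.08%; labor force participation rate ≈ 63.20%.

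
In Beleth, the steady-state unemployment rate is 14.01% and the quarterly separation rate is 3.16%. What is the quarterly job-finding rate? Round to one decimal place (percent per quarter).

From u* = s/(s+f): f = s·(1−u)/u.
f = 3.16 × (1 − 0.1401) / 0.1401 = 2.7173 / 0.1401 ≈ 19.4% per quarter.

Job-finding rate ≈ 19.4% per quarter.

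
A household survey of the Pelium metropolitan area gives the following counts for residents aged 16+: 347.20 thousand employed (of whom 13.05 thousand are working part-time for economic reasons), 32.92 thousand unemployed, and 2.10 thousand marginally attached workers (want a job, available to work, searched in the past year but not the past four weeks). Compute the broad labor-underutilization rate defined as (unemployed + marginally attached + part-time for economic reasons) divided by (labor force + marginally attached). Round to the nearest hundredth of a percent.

Labor force = 347.20 + 32.92 = 380.12 thousand.
Numerator = 32.92 + 2.10 + 13.05 = 48.07 thousand.
Denominator = 380.12 + 2.10 = 382.22 thousand.
Broad rate = 48.07 / 382.22 = 12.58%.

Broad underutilization rate ≈ 12.58%.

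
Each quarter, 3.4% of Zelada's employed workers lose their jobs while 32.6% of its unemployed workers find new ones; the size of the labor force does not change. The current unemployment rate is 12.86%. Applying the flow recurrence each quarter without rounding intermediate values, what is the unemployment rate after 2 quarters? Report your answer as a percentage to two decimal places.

Unemployment rate after two quarters ≈ 10.84%.

With a fixed labor force, u_{t+1} = u_t + s·(1−u_t) − f·u_t = u_t·(1−s−f) + s.
Here 1−s−f = 0.640 and s = 0.034.
u_1 = 0.128600 × 0.640 + 0.034 = 0.116304.
u_2 = 0.116304 × 0.640 + 0.034 = 0.108435.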